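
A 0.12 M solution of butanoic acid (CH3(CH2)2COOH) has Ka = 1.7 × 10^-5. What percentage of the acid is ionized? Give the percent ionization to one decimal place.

CH3(CH2)2COOH ⇌ CH3(CH2)2COO- + H+; let x = [H+] at equilibrium.
x ≈ √(Ka·C₀) = √(1.7 × 10^-5 × 0.12) = 1.43 × 10^-3 M
% ionization = x/C₀ × 100% = 1.43 × 10^-3/0.12 × 100% = 1.2%

1.2%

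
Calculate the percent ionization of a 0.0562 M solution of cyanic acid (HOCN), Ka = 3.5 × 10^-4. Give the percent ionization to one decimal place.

HOCN ⇌ OCN- + H+; let x = [H+] at equilibrium.
Ka = x²/(C₀ − x); solving the quadratic gives x = 4.26 × 10^-3 M.
Fraction ionized = 4.26 × 10^-3 / 0.0562 = 0.0758 → 7.6%

7.6%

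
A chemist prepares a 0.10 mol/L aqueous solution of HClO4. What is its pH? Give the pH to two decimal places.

pH = 1.00

HClO4 is a strong acid and dissociates completely, so [H+] = 0.10 M.
pH = -log(0.1) = 1.00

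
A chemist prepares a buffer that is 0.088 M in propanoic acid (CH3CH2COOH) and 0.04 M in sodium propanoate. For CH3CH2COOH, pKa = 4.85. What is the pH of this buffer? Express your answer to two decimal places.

pH = 4.51

Using pH = pKa + log([base]/[acid]) with [base]/[acid] = 0.04/0.088:
pH = 4.85 + (-0.342) = 4.51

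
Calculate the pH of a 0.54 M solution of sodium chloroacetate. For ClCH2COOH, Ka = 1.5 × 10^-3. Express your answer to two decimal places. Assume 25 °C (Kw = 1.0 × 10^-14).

ClCH2COO- is the conjugate base of the weak acid ClCH2COOH.
Kb = Kw/Ka = 1.0×10^-14 / 1.5 × 10^-3 = 6.67 × 10^-12
From the ICE table, Kb = x²/(0.54 − x) = 6.67 × 10^-12.
Since Kb ≪ C₀, x ≈ √(Kb·C₀) = 1.90 × 10^-6 M.
pOH = −log(1.90 × 10^-6) = 5.72; pH = 14.00 − 5.72 = 8.28

pH = 8.28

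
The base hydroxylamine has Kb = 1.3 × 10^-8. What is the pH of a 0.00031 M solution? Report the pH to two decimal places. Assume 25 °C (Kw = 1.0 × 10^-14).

NH2OH + H2O ⇌ NH3OH+ + OH-
Kb = x²/(0.00031 − x) = 1.3 × 10^-8
Since Kb ≪ C₀, x ≈ √(Kb·C₀) = 2.01 × 10^-6 M.
Check: 0.65% ionized — well under 5%, approximation valid.
pOH = −log(2.01 × 10^-6) = 5.70; pH = 14.00 − 5.70 = 8.30

pH = 8.30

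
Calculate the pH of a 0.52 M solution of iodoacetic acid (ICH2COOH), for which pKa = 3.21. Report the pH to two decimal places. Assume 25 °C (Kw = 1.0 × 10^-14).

pH = 1.75

ICH2COOH ⇌ ICH2COO- + H+
Ka = 10^(−3.21) = 6.17 × 10^-4
Let x = [H+] at equilibrium. Ka = x²/(0.52 − x).
Since Ka ≪ C₀, x ≈ √(Ka·C₀) = 1.79 × 10^-2 M.
pH = −log(1.79 × 10^-2) = 1.75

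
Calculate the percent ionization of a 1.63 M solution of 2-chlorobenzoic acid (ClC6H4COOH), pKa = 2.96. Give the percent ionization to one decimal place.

2.6%

ClC6H4COOH ⇌ ClC6H4COO- + H+; let x = [H+] at equilibrium.
Ka = 10^(−2.96) = 1.10 × 10^-3
x ≈ √(Ka·C₀) = √(1.10 × 10^-3 × 1.63) = 4.23 × 10^-2 M
Fraction ionized = 4.23 × 10^-2 / 1.63 = 0.0260 → 2.6%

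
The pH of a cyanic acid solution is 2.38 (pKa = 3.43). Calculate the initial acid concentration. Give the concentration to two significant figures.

C₀ = 5.1 × 10^-2 M

[H+] = 10^(-2.38) = 4.17 × 10^-3 M = x
Ka = 10^(−3.43) = 3.72 × 10^-4
Ka = x²/(C₀ − x) ⇒ C₀ = x + x²/Ka
C₀ = 4.17 × 10^-3 + (4.17 × 10^-3)²/(3.72 × 10^-4) = 5.09 × 10^-2 M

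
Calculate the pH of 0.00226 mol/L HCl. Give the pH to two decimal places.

pH = 2.65

HCl is a strong acid and dissociates completely, so [H+] = 0.00226 M.
pH = -log(0.00226) = 2.65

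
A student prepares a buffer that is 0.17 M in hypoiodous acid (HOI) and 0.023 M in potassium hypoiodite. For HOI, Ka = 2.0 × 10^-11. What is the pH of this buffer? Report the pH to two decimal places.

pKa = −log(2.0 × 10^-11) = 10.699
Henderson–Hasselbalch: pH = pKa + log([OI-]/[HOI]) = 10.699 + log(0.023/0.17)
pH = 10.699 + (-0.869) = 9.83

pH = 9.83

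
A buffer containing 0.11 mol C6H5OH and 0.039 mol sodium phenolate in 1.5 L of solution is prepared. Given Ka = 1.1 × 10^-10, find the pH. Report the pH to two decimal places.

pKa = −log(1.1 × 10^-10) = 9.959
Using pH = pKa + log([base]/[acid]) with [base]/[acid] = 0.039/0.11:
pH = 9.959 + (-0.450) = 9.51

pH = 9.51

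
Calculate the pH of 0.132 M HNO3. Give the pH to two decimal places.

HNO3 is a strong acid and dissociates completely, so [H+] = 0.132 M.
pH = -log(0.132) = 0.88

pH = 0.88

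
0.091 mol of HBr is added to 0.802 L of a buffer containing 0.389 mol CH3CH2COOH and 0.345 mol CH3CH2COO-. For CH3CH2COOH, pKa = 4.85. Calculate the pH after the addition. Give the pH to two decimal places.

After neutralization: n(CH3CH2COOH) = 0.48 mol, n(CH3CH2COO-) = 0.254 mol.
Henderson–Hasselbalch with mole ratio 0.254/0.48: pH = 4.85 + (-0.276)

pH = 4.57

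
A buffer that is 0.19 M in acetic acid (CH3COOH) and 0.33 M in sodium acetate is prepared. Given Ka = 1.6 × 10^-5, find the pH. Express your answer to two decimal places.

pKa = −log(1.6 × 10^-5) = 4.796
Using pH = pKa + log([base]/[acid]) with [base]/[acid] = 0.33/0.19:
pH = 4.796 + (+0.240) = 5.04

pH = 5.04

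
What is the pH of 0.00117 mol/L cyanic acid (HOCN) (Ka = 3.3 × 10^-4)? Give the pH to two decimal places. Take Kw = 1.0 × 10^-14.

pH = 3.32

HOCN ⇌ OCN- + H+
Let x = [H+] at equilibrium. Ka = x²/(0.00117 − x).
The 5% rule fails; solving x² + Ka·x − Ka·C₀ = 0 exactly:
x = [−0.00033 + √(0.00033² + 1.54e-06)]/2 = 4.78 × 10^-4 M
pH = −log[H+] = −log(4.78 × 10^-4) = 3.32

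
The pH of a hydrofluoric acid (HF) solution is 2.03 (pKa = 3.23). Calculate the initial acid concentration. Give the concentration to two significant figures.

C₀ = 1.6 × 10^-1 M

[H+] = 10^(-2.03) = 9.33 × 10^-3 M = x
Ka = 10^(−3.23) = 5.89 × 10^-4
Ka = x²/(C₀ − x) ⇒ C₀ = x + x²/Ka
C₀ = 9.33 × 10^-3 + (9.33 × 10^-3)²/(5.89 × 10^-4) = 1.57 × 10^-1 M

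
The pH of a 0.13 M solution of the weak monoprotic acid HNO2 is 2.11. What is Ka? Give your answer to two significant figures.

Ka = 4.9 × 10^-4

[H+] = 10^(-2.11) = 7.76 × 10^-3 M
At equilibrium [HA] = 0.13 − 7.76 × 10^-3 = 1.22 × 10^-1 M
Ka = [H+][A-]/[HA] = (7.76 × 10^-3)² / 1.22 × 10^-1 = 4.9 × 10^-4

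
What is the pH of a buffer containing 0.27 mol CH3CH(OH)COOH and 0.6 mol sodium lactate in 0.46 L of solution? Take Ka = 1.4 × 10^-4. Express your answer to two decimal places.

pH = 4.20

pKa = −log(1.4 × 10^-4) = 3.854
Henderson–Hasselbalch: pH = pKa + log([CH3CH(OH)COO-]/[CH3CH(OH)COOH]) = 3.854 + log(0.6/0.27)
pH = 3.854 + (+0.347) = 4.20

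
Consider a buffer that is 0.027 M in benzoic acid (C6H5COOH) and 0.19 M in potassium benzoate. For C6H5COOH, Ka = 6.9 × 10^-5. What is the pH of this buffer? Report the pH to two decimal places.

pKa = −log(6.9 × 10^-5) = 4.161
Using pH = pKa + log([base]/[acid]) with [base]/[acid] = 0.19/0.027:
pH = 4.161 + (+0.847) = 5.01

pH = 5.01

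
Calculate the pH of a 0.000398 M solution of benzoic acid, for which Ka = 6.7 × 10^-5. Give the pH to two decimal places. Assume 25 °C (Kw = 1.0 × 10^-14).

pH = 3.88

C6H5COOH ⇌ C6H5COO- + H+
From the ICE table, Ka = x²/(0.000398 − x) = 6.7 × 10^-5.
Here C₀/Ka ≈ 5.94, so the small-x approximation fails. Use the quadratic:
x = (−Ka + √(Ka² + 4·Ka·C₀))/2 = 1.33 × 10^-4 M
pH = −log[H+] = −log(1.33 × 10^-4) = 3.88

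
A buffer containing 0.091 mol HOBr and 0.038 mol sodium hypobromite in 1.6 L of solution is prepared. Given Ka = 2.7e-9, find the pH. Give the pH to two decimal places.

pH = 8.19

pKa = −log(2.7 × 10^-9) = 8.569
Henderson–Hasselbalch: pH = pKa + log([OBr-]/[HOBr]) = 8.569 + log(0.038/0.091)
pH = 8.569 + (-0.379) = 8.19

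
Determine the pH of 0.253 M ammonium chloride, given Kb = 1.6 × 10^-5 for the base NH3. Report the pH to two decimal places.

pH = 4.90

NH4+ is the conjugate acid of the weak base NH3.
Ka = Kw/Kb = 1.0×10^-14 / 1.6 × 10^-5 = 6.25 × 10^-10
Let x = [H+] at equilibrium. Ka = x²/(0.253 − x).
Assume x ≪ 0.253: x ≈ √(6.25 × 10^-10 × 0.253) = 1.26 × 10^-5 M
(x/C₀ = 0.005% < 5%, so the approximation holds.)
pH = −log(1.26 × 10^-5) = 4.90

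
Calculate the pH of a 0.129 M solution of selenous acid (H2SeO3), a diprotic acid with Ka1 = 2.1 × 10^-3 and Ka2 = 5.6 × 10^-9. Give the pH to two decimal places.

Since Ka1 ≫ Ka2, the first ionization dominates [H+].
Ka1 = x²/(0.129 − x) = 2.1 × 10^-3
Solving the quadratic: x = (−Ka1 + √(Ka1² + 4·Ka1·C₀))/2 = 1.54 × 10^-2 M
pH = −log(1.54 × 10^-2) = 1.81

pH = 1.81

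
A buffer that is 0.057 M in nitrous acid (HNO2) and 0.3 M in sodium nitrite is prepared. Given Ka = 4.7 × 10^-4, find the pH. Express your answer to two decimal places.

pKa = −log(4.7 × 10^-4) = 3.328
Using pH = pKa + log([base]/[acid]) with [base]/[acid] = 0.3/0.057:
pH = 3.328 + (+0.721) = 4.05

pH = 4.05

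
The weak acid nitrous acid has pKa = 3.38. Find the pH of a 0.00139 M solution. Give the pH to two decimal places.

pH = 3.24

HNO2 ⇌ NO2- + H+
Ka = 10^(−3.38) = 4.17 × 10^-4
Ka = [H+]²/(0.00139 − [H+]) = 4.17 × 10^-4
The 5% rule fails; solving [H+]² + Ka·[H+] − Ka·C₀ = 0 exactly:
[H+] = (−Ka + √(Ka² + 4·Ka·C₀))/2 = 5.81 × 10^-4 M
pH = −log(5.81 × 10^-4) = 3.24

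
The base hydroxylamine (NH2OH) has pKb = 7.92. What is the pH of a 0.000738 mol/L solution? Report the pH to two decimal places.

pH = 8.47

NH2OH + H2O ⇌ NH3OH+ + OH-
Kb = 10^(−7.92) = 1.20 × 10^-8
Kb = x²/(0.000738 − x) = 1.20 × 10^-8
Assume x ≪ 0.000738: x ≈ √(1.20 × 10^-8 × 0.000738) = 2.98 × 10^-6 M
(x/C₀ = 0.4% < 5%, so the approximation holds.)
pOH = −log(2.98 × 10^-6) = 5.53; pH = 14.00 − 5.53 = 8.47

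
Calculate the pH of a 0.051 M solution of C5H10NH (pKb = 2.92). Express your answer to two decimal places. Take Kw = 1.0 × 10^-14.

C5H10NH + H2O ⇌ C5H10NH2+ + OH-
Kb = 10^(−2.92) = 1.20 × 10^-3
From the ICE table, Kb = x²/(0.051 − x) = 1.20 × 10^-3.
Here C₀/Kb ≈ 42.5, so the small-x approximation fails. Use the quadratic:
x = [−0.0012 + √(0.0012² + 0.000245)]/2 = 7.25 × 10^-3 M
pOH = −log(7.25 × 10^-3) = 2.14; pH = 14.00 − 2.14 = 11.86

pH = 11.86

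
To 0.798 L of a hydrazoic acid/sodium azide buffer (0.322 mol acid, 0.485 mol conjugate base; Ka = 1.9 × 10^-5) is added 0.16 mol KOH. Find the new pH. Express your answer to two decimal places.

pH = 5.32

After neutralization: n(HN3) = 0.162 mol, n(N3-) = 0.645 mol.
pKa = −log(1.9 × 10^-5) = 4.721
pH = pKa + log([A⁻]/[HA]) = 4.721 + log(0.645/0.162) = 4.721 +0.600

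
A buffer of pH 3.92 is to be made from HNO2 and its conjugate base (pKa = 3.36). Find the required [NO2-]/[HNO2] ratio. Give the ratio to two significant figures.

ratio = 3.6

pH = pKa + log(r) ⇒ log(r) = 3.92 − 3.36 = +0.56
r = [NO2-]/[HNO2] = 10^(+0.56) = 3.63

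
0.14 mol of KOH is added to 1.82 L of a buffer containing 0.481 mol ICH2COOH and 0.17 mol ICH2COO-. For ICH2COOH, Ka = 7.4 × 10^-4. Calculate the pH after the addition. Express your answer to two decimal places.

OH- converts ICH2COOH to ICH2COO-: ICH2COOH → 0.341 mol, ICH2COO- → 0.31 mol.
pKa = −log(7.4 × 10^-4) = 3.131
pH = pKa + log(n_ICH2COO-/n_ICH2COOH) = 3.131 + log(0.31/0.341) = 3.131 + (-0.041)

pH = 3.09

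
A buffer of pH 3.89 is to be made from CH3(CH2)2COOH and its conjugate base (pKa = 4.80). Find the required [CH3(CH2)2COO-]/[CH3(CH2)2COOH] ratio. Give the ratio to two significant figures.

ratio = 0.12

pH = pKa + log(r) ⇒ log(r) = 3.89 − 4.80 = -0.91
r = [CH3(CH2)2COO-]/[CH3(CH2)2COOH] = 10^(-0.91) = 0.123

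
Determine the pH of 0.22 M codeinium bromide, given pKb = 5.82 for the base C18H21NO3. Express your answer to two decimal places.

pH = 4.42

C18H22NO3+ is the conjugate acid of the weak base C18H21NO3.
Kb = 10^(−5.82) = 1.51 × 10^-6
Ka = Kw/Kb = 1.0×10^-14 / 1.51 × 10^-6 = 6.62 × 10^-9
Ka = [H+]²/(0.22 − [H+]) = 6.62 × 10^-9
Neglecting [H+] in the denominator: [H+] = √(6.62 × 10^-9 × 0.22) = 3.82 × 10^-5 M
Check: 0.017% ionized — well under 5%, approximation valid.
pH = −log[H+] = −log(3.82 × 10^-5) = 4.42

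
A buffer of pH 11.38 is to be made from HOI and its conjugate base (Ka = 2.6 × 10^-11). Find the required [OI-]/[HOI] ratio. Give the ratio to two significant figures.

ratio = 6.2

pKa = -log(2.6 × 10^-11) = 10.585
pH = pKa + log(r) ⇒ log(r) = 11.38 − 10.585 = +0.795
r = [OI-]/[HOI] = 10^(+0.795) = 6.24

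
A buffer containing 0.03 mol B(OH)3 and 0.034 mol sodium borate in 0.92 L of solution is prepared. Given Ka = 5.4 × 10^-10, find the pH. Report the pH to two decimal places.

pH = 9.32

pKa = −log(5.4 × 10^-10) = 9.268
pH = pKa + log([A⁻]/[HA]) = 9.268 + log(0.034/0.03)
pH = 9.268 + (+0.054) = 9.32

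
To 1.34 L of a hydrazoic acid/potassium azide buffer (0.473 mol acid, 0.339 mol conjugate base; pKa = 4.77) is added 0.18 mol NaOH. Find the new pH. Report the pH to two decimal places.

pH = 5.02

After neutralization: n(HN3) = 0.293 mol, n(N3-) = 0.519 mol.
Henderson–Hasselbalch with mole ratio 0.519/0.293: pH = 4.77 + (+0.248)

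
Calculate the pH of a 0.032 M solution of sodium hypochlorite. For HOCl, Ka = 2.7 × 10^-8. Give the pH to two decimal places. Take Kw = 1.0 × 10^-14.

OCl- is the conjugate base of the weak acid HOCl.
Kb = Kw/Ka = 1.0×10^-14 / 2.7 × 10^-8 = 3.70 × 10^-7
Kb = [OH-]²/(0.032 − [OH-]) = 3.70 × 10^-7
Neglecting [OH-] in the denominator: [OH-] = √(3.70 × 10^-7 × 0.032) = 1.09 × 10^-4 M
Check: 0.34% ionized — well under 5%, approximation valid.
pOH = −log(1.09 × 10^-4) = 3.96; pH = 14.00 − 3.96 = 10.04

pH = 10.04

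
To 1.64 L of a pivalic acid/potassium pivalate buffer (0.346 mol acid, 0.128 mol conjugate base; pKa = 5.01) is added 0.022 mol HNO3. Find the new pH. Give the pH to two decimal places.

pH = 4.47

Added H+ converts (CH3)3CCOO- to (CH3)3CCOOH: (CH3)3CCOOH → 0.368 mol, (CH3)3CCOO- → 0.106 mol.
Henderson–Hasselbalch with mole ratio 0.106/0.368: pH = 5.01 + (-0.541)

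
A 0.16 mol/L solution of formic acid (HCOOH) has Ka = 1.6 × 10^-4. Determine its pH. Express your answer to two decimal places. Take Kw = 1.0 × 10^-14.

pH = 2.30

HCOOH ⇌ HCOO- + H+
From the ICE table, Ka = x²/(0.16 − x) = 1.6 × 10^-4.
Neglecting x in the denominator: x = √(1.6 × 10^-4 × 0.16) = 5.06 × 10^-3 M
(x/C₀ = 3.2% < 5%, so the approximation holds.)
pH = −log(5.06 × 10^-3) = 2.30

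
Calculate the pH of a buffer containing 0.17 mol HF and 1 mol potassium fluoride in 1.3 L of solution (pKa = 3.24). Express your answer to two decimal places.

Henderson–Hasselbalch: pH = pKa + log([F-]/[HF]) = 3.24 + log(1/0.17)
pH = 3.24 + (+0.770) = 4.01

pH = 4.01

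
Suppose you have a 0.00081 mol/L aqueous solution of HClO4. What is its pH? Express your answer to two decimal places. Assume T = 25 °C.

HClO4 is a strong acid and dissociates completely, so [H+] = 0.00081 M.
pH = -log(0.00081) = 3.09

pH = 3.09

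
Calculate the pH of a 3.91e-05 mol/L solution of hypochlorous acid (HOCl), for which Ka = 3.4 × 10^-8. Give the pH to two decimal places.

pH = 5.94

HOCl ⇌ OCl- + H+
From the ICE table, Ka = [H+]²/(3.91e-05 − [H+]) = 3.4 × 10^-8.
Assume [H+] ≪ 3.91e-05: [H+] ≈ √(3.4 × 10^-8 × 3.91e-05) = 1.15 × 10^-6 M
([H+]/C₀ = 2.9% < 5%, so the approximation holds.)
pH = −log[H+] = −log(1.15 × 10^-6) = 5.94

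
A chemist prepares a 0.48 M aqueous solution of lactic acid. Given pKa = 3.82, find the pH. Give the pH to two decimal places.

CH3CH(OH)COOH ⇌ CH3CH(OH)COO- + H+
Ka = 10^(−3.82) = 1.51 × 10^-4
Ka = [H+]²/(0.48 − [H+]) = 1.51 × 10^-4
Since Ka ≪ C₀, [H+] ≈ √(Ka·C₀) = 8.51 × 10^-3 M.
pH = −log[H+] = −log(8.51 × 10^-3) = 2.07

pH = 2.07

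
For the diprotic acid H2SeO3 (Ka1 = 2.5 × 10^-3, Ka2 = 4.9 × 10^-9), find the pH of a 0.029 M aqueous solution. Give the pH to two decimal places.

Ka1 ≫ Ka2, so treat the first dissociation as the only significant source of H+.
Ka1 = x²/(0.029 − x) = 2.5 × 10^-3
Solving the quadratic: x = (−Ka1 + √(Ka1² + 4·Ka1·C₀))/2 = 7.36 × 10^-3 M
pH = −log(7.36 × 10^-3) = 2.13

pH = 2.13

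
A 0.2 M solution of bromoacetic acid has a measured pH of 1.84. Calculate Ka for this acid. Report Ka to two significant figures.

[H+] = 10^(-1.84) = 1.45 × 10^-2 M
At equilibrium [HA] = 0.2 − 1.45 × 10^-2 = 1.85 × 10^-1 M
Ka = [H+][A-]/[HA] = (1.45 × 10^-2)² / 1.85 × 10^-1 = 1.1 × 10^-3

Ka = 1.1 × 10^-3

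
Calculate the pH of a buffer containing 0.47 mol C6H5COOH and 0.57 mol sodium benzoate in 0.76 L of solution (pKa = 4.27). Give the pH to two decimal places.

Using pH = pKa + log([base]/[acid]) with [base]/[acid] = 0.57/0.47:
pH = 4.27 + (+0.084) = 4.35

pH = 4.35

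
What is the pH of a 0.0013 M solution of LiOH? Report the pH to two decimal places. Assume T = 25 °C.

LiOH is a strong base; [OH-] = 0.0013 M.
pOH = -log(0.0013) = 2.89
pH = 14.00 - 2.89 = 11.11

pH = 11.11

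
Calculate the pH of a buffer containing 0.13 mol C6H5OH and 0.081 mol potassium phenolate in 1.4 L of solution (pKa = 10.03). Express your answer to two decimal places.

Using pH = pKa + log([base]/[acid]) with [base]/[acid] = 0.081/0.13:
pH = 10.03 + (-0.205) = 9.82

pH = 9.82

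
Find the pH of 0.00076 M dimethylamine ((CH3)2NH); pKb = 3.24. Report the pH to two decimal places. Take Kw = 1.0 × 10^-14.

pH = 10.64

(CH3)2NH + H2O ⇌ (CH3)2NH2+ + OH-
Kb = 10^(−3.24) = 5.75 × 10^-4
From the ICE table, Kb = x²/(0.00076 − x) = 5.75 × 10^-4.
Here C₀/Kb ≈ 1.32, so the small-x approximation fails. Use the quadratic:
x = [−0.000575 + √(0.000575² + 1.75e-06)]/2 = 4.33 × 10^-4 M
pOH = −log(4.33 × 10^-4) = 3.36; pH = 14.00 − 3.36 = 10.64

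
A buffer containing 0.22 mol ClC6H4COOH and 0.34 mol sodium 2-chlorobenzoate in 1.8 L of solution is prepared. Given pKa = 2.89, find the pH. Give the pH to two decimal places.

pH = pKa + log([A⁻]/[HA]) = 2.89 + log(0.34/0.22)
pH = 2.89 + (+0.189) = 3.08

pH = 3.08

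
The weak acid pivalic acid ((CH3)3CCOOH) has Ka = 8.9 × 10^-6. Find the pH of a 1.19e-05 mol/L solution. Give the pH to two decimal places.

(CH3)3CCOOH ⇌ (CH3)3CCOO- + H+
From the ICE table, Ka = x²/(1.19e-05 − x) = 8.9 × 10^-6.
The 5% rule fails; solving x² + Ka·x − Ka·C₀ = 0 exactly:
x = [−8.9e-06 + √(8.9e-06² + 4.24e-10)]/2 = 6.76 × 10^-6 M
pH = −log[H+] = −log(6.76 × 10^-6) = 5.17

pH = 5.17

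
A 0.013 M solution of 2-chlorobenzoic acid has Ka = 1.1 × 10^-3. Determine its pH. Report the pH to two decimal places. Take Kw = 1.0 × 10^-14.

pH = 2.49

ClC6H4COOH ⇌ ClC6H4COO- + H+
Ka = x²/(0.013 − x) = 1.1 × 10^-3
Here C₀/Ka ≈ 11.8, so the small-x approximation fails. Use the quadratic:
x = [−0.0011 + √(0.0011² + 5.72e-05)]/2 = 3.27 × 10^-3 M
pH = −log[H+] = −log(3.27 × 10^-3) = 2.49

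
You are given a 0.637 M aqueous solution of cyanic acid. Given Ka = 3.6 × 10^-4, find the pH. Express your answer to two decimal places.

pH = 1.82

HOCN ⇌ OCN- + H+
From the ICE table, Ka = [H+]²/(0.637 − [H+]) = 3.6 × 10^-4.
Assume [H+] ≪ 0.637: [H+] ≈ √(3.6 × 10^-4 × 0.637) = 1.51 × 10^-2 M
Check: 2.4% ionized — well under 5%, approximation valid.
pH = −log(1.51 × 10^-2) = 1.82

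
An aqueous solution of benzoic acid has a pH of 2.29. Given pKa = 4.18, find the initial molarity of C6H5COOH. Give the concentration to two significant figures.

[H+] = 10^(-2.29) = 5.13 × 10^-3 M = x
Ka = 10^(−4.18) = 6.61 × 10^-5
Ka = x²/(C₀ − x) ⇒ C₀ = x + x²/Ka
C₀ = 5.13 × 10^-3 + (5.13 × 10^-3)²/(6.61 × 10^-5) = 4.03 × 10^-1 M

C₀ = 4.0 × 10^-1 M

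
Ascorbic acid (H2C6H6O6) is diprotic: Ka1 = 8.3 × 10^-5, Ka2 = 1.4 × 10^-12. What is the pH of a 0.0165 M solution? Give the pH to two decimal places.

Since Ka1 ≫ Ka2, the first ionization dominates [H+].
Ka1 = x²/(0.0165 − x) = 8.3 × 10^-5
Solving the quadratic: x = (−Ka1 + √(Ka1² + 4·Ka1·C₀))/2 = 1.13 × 10^-3 M
pH = −log(1.13 × 10^-3) = 2.95

pH = 2.95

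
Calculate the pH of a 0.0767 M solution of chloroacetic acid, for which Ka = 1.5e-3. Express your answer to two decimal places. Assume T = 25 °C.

pH = 2.00

ClCH2COOH ⇌ ClCH2COO- + H+
From the ICE table, Ka = x²/(0.0767 − x) = 1.5 × 10^-3.
x is not negligible relative to C₀; solve x² + 0.0015·x − 0.000115 = 0.
x = (−Ka + √(Ka² + 4·Ka·C₀))/2 = 1.00 × 10^-2 M
pH = −log(1.00 × 10^-2) = 2.00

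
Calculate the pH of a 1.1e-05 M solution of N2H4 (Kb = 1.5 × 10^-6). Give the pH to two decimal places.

N2H4 + H2O ⇌ N2H5+ + OH-
From the ICE table, Kb = [OH-]²/(1.1e-05 − [OH-]) = 1.5 × 10^-6.
The 5% rule fails; solving [OH-]² + Kb·[OH-] − Kb·C₀ = 0 exactly:
[OH-] = (−Kb + √(Kb² + 4·Kb·C₀))/2 = 3.38 × 10^-6 M
pOH = 5.47, so pH = 14.00 − pOH = 8.53

pH = 8.53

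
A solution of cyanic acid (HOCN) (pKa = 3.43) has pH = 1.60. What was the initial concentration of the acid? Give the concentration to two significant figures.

C₀ = 1.7 M

[H+] = 10^(-1.60) = 2.51 × 10^-2 M = x
Ka = 10^(−3.43) = 3.72 × 10^-4
Ka = x²/(C₀ − x) ⇒ C₀ = x + x²/Ka
C₀ = 2.51 × 10^-2 + (2.51 × 10^-2)²/(3.72 × 10^-4) = 1.72 M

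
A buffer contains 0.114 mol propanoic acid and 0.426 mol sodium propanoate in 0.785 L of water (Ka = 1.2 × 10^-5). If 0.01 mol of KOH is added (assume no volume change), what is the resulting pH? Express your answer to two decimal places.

OH- converts CH3CH2COOH to CH3CH2COO-: CH3CH2COOH → 0.104 mol, CH3CH2COO- → 0.436 mol.
pKa = −log(1.2 × 10^-5) = 4.921
Henderson–Hasselbalch with mole ratio 0.436/0.104: pH = 4.921 + (+0.622)

pH = 5.54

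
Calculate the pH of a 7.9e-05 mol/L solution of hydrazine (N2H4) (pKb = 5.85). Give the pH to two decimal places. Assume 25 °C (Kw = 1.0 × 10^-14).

N2H4 + H2O ⇌ N2H5+ + OH-
Kb = 10^(−5.85) = 1.41 × 10^-6
Kb = [OH-]²/(7.9e-05 − [OH-]) = 1.41 × 10^-6
The 5% rule fails; solving [OH-]² + Kb·[OH-] − Kb·C₀ = 0 exactly:
[OH-] = (−Kb + √(Kb² + 4·Kb·C₀))/2 = 9.87 × 10^-6 M
pOH = −log(9.87 × 10^-6) = 5.01; pH = 14.00 − 5.01 = 8.99

pH = 8.99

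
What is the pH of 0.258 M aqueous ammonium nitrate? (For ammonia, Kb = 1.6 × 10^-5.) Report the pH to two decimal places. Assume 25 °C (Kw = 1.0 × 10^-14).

pH = 4.90

NH4+ is the conjugate acid of the weak base NH3.
Ka = Kw/Kb = 1.0×10^-14 / 1.6 × 10^-5 = 6.25 × 10^-10
Let x = [H+] at equilibrium. Ka = x²/(0.258 − x).
Neglecting x in the denominator: x = √(6.25 × 10^-10 × 0.258) = 1.27 × 10^-5 M
Check: 0.0049% ionized — well under 5%, approximation valid.
pH = −log[H+] = −log(1.27 × 10^-5) = 4.90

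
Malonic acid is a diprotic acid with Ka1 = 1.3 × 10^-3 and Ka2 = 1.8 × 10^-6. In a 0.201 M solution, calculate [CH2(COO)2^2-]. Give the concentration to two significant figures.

1.8 × 10^-6 M

First ionization gives [H+] ≈ [CH2(COOH)COO-] = 1.55 × 10^-2 M.
Second step: Ka2 = [H+][CH2(COO)2^2-]/[CH2(COOH)COO-] ≈ [CH2(COO)2^2-] (since [H+] ≈ [CH2(COOH)COO-]).
So [CH2(COO)2^2-] ≈ Ka2.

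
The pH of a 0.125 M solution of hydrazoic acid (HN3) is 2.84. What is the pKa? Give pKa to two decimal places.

[H+] = 10^(-2.84) = 1.45 × 10^-3 M
At equilibrium [HA] = 0.125 − 1.45 × 10^-3 = 1.24 × 10^-1 M
Ka = [H+][A-]/[HA] = (1.45 × 10^-3)² / 1.24 × 10^-1 = 1.70 × 10^-5
pKa = -log(1.70 × 10^-5) = 4.77

pKa = 4.77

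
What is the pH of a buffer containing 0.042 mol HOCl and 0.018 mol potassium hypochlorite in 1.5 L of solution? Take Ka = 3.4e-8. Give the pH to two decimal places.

pH = 7.10

pKa = −log(3.4 × 10^-8) = 7.469
Henderson–Hasselbalch: pH = pKa + log([OCl-]/[HOCl]) = 7.469 + log(0.018/0.042)
pH = 7.469 + (-0.368) = 7.10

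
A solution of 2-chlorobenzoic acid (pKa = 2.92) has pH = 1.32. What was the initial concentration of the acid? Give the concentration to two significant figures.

C₀ = 2.0 M

[H+] = 10^(-1.32) = 4.79 × 10^-2 M = x
Ka = 10^(−2.92) = 1.20 × 10^-3
Ka = x²/(C₀ − x) ⇒ C₀ = x + x²/Ka
C₀ = 4.79 × 10^-2 + (4.79 × 10^-2)²/(1.20 × 10^-3) = 1.96 M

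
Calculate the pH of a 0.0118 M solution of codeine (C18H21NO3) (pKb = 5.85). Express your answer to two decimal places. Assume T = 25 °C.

pH = 10.11

C18H21NO3 + H2O ⇌ C18H22NO3+ + OH-
Kb = 10^(−5.85) = 1.41 × 10^-6
Kb = [OH-]²/(0.0118 − [OH-]) = 1.41 × 10^-6
Neglecting [OH-] in the denominator: [OH-] = √(1.41 × 10^-6 × 0.0118) = 1.29 × 10^-4 M
pOH = −log(1.29 × 10^-4) = 3.89; pH = 14.00 − 3.89 = 10.11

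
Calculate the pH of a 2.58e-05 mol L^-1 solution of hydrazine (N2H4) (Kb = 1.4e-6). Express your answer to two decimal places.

pH = 8.73

N2H4 + H2O ⇌ N2H5+ + OH-
From the ICE table, Kb = x²/(2.58e-05 − x) = 1.4 × 10^-6.
x is not negligible relative to C₀; solve x² + 1.4e-06·x − 3.61e-11 = 0.
x = [−1.4e-06 + √(1.4e-06² + 1.44e-10)]/2 = 5.35 × 10^-6 M
pOH = −log(5.35 × 10^-6) = 5.27; pH = 14.00 − 5.27 = 8.73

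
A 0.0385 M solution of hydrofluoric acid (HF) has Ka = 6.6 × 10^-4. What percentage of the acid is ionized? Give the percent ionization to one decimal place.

12.3%

HF ⇌ F- + H+; let x = [H+] at equilibrium.
Ka = x²/(C₀ − x); solving the quadratic gives x = 4.72 × 10^-3 M.
% ionization = x/C₀ × 100% = 4.72 × 10^-3/0.0385 × 100% = 12.3%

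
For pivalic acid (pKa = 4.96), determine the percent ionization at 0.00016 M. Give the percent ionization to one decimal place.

(CH3)3CCOOH ⇌ (CH3)3CCOO- + H+; let x = [H+] at equilibrium.
Ka = 10^(−4.96) = 1.10 × 10^-5
Ka = x²/(C₀ − x); solving the quadratic gives x = 3.68 × 10^-5 M.
% ionization = x/C₀ × 100% = 3.68 × 10^-5/0.00016 × 100% = 23.0%

23.0%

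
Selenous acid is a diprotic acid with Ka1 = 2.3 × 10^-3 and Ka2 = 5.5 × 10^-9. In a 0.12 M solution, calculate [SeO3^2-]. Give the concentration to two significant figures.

5.5 × 10^-9 M

First ionization gives [H+] ≈ [HSeO3-] = 1.55 × 10^-2 M.
Second step: Ka2 = [H+][SeO3^2-]/[HSeO3-] ≈ [SeO3^2-] (since [H+] ≈ [HSeO3-]).
So [SeO3^2-] ≈ Ka2.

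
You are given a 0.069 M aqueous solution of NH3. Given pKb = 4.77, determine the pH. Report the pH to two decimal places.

NH3 + H2O ⇌ NH4+ + OH-
Kb = 10^(−4.77) = 1.70 × 10^-5
Let x = [OH-] at equilibrium. Kb = x²/(0.069 − x).
Since Kb ≪ C₀, x ≈ √(Kb·C₀) = 1.08 × 10^-3 M.
pOH = −log(1.08 × 10^-3) = 2.97; pH = 14.00 − 2.97 = 11.03

pH = 11.03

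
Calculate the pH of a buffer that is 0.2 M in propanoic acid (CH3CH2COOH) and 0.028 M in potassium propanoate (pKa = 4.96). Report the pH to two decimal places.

pH = 4.11

pH = pKa + log([A⁻]/[HA]) = 4.96 + log(0.028/0.2)
pH = 4.96 + (-0.854) = 4.11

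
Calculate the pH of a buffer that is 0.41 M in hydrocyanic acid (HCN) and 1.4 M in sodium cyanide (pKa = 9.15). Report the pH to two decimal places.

Using pH = pKa + log([base]/[acid]) with [base]/[acid] = 1.4/0.41:
pH = 9.15 + (+0.533) = 9.68

pH = 9.68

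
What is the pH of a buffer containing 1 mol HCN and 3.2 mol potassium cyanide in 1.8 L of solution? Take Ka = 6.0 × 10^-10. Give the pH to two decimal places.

pKa = −log(6.0 × 10^-10) = 9.222
Henderson–Hasselbalch: pH = pKa + log([CN-]/[HCN]) = 9.222 + log(3.2/1)
pH = 9.222 + (+0.505) = 9.73

pH = 9.73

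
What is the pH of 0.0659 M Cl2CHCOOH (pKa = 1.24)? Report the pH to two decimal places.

pH = 1.41

Cl2CHCOOH ⇌ Cl2CHCOO- + H+
Ka = 10^(−1.24) = 5.75 × 10^-2
Let x = [H+] at equilibrium. Ka = x²/(0.0659 − x).
x is not negligible relative to C₀; solve x² + 0.0575·x − 0.00379 = 0.
x = (−Ka + √(Ka² + 4·Ka·C₀))/2 = 3.92 × 10^-2 M
pH = −log(3.92 × 10^-2) = 1.41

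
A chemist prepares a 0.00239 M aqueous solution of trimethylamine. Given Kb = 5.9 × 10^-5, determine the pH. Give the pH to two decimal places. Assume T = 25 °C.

(CH3)3N + H2O ⇌ (CH3)3NH+ + OH-
Kb = x²/(0.00239 − x) = 5.9 × 10^-5
Here C₀/Kb ≈ 40.5, so the small-x approximation fails. Use the quadratic:
x = [−5.9e-05 + √(5.9e-05² + 5.64e-07)]/2 = 3.47 × 10^-4 M
pOH = 3.46, so pH = 14.00 − pOH = 10.54

pH = 10.54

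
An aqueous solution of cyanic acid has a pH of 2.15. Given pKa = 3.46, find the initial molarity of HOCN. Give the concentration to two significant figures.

[H+] = 10^(-2.15) = 7.08 × 10^-3 M = x
Ka = 10^(−3.46) = 3.47 × 10^-4
Ka = x²/(C₀ − x) ⇒ C₀ = x + x²/Ka
C₀ = 7.08 × 10^-3 + (7.08 × 10^-3)²/(3.47 × 10^-4) = 1.52 × 10^-1 M

C₀ = 1.5 × 10^-1 M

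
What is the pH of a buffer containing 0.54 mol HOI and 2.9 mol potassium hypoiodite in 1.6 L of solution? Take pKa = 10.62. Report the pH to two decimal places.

Using pH = pKa + log([base]/[acid]) with [base]/[acid] = 2.9/0.54:
pH = 10.62 + (+0.730) = 11.35

pH = 11.35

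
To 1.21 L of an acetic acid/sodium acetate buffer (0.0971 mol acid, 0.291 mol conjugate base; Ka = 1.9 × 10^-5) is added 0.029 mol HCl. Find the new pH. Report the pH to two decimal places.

pH = 5.04

Added H+ converts CH3COO- to CH3COOH: CH3COOH → 0.126 mol, CH3COO- → 0.262 mol.
pKa = −log(1.9 × 10^-5) = 4.721
pH = pKa + log(n_CH3COO-/n_CH3COOH) = 4.721 + log(0.262/0.126) = 4.721 + (+0.318)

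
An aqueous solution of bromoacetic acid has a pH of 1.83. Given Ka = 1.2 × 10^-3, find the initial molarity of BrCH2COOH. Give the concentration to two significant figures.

[H+] = 10^(-1.83) = 1.48 × 10^-2 M = x
Ka = x²/(C₀ − x) ⇒ C₀ = x + x²/Ka
C₀ = 1.48 × 10^-2 + (1.48 × 10^-2)²/(1.2 × 10^-3) = 1.97 × 10^-1 M

C₀ = 2.0 × 10^-1 M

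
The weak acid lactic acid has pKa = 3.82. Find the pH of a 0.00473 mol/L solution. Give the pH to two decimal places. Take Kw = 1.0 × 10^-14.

CH3CH(OH)COOH ⇌ CH3CH(OH)COO- + H+
Ka = 10^(−3.82) = 1.51 × 10^-4
Ka = [H+]²/(0.00473 − [H+]) = 1.51 × 10^-4
[H+] is not negligible relative to C₀; solve [H+]² + 0.000151·[H+] − 7.14e-07 = 0.
[H+] = (−Ka + √(Ka² + 4·Ka·C₀))/2 = 7.73 × 10^-4 M
pH = −log(7.73 × 10^-4) = 3.11

pH = 3.11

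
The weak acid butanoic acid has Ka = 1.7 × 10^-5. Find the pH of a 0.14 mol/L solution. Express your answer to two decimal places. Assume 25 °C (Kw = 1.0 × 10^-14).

pH = 2.81

CH3(CH2)2COOH ⇌ CH3(CH2)2COO- + H+
From the ICE table, Ka = x²/(0.14 − x) = 1.7 × 10^-5.
Neglecting x in the denominator: x = √(1.7 × 10^-5 × 0.14) = 1.54 × 10^-3 M
pH = −log[H+] = −log(1.54 × 10^-3) = 2.81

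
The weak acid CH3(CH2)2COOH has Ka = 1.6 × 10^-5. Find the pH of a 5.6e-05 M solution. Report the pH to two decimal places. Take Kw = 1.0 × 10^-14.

CH3(CH2)2COOH ⇌ CH3(CH2)2COO- + H+
Ka = x²/(5.6e-05 − x) = 1.6 × 10^-5
x is not negligible relative to C₀; solve x² + 1.6e-05·x − 8.96e-10 = 0.
x = (−Ka + √(Ka² + 4·Ka·C₀))/2 = 2.30 × 10^-5 M
pH = −log(2.30 × 10^-5) = 4.64

pH = 4.64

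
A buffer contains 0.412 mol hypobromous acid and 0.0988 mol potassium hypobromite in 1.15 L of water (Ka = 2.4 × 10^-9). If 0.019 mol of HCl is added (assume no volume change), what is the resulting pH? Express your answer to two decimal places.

After neutralization: n(HOBr) = 0.431 mol, n(OBr-) = 0.0798 mol.
pKa = −log(2.4 × 10^-9) = 8.620
pH = pKa + log([A⁻]/[HA]) = 8.620 + log(0.0798/0.431) = 8.620 -0.732

pH = 7.89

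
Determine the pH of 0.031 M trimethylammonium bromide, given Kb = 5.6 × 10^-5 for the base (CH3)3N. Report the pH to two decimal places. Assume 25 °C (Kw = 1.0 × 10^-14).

(CH3)3NH+ is the conjugate acid of the weak base (CH3)3N.
Ka = Kw/Kb = 1.0×10^-14 / 5.6 × 10^-5 = 1.79 × 10^-10
From the ICE table, Ka = [H+]²/(0.031 − [H+]) = 1.79 × 10^-10.
Since Ka ≪ C₀, [H+] ≈ √(Ka·C₀) = 2.36 × 10^-6 M.
pH = −log(2.36 × 10^-6) = 5.63

pH = 5.63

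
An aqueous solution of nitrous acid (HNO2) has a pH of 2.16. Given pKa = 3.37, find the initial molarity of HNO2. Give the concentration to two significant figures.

C₀ = 1.2 × 10^-1 M

[H+] = 10^(-2.16) = 6.92 × 10^-3 M = x
Ka = 10^(−3.37) = 4.27 × 10^-4
Ka = x²/(C₀ − x) ⇒ C₀ = x + x²/Ka
C₀ = 6.92 × 10^-3 + (6.92 × 10^-3)²/(4.27 × 10^-4) = 1.19 × 10^-1 M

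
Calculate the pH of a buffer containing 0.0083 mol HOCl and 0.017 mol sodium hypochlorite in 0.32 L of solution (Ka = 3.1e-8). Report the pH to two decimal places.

pH = 7.82

pKa = −log(3.1 × 10^-8) = 7.509
Using pH = pKa + log([base]/[acid]) with [base]/[acid] = 0.017/0.0083:
pH = 7.509 + (+0.311) = 7.82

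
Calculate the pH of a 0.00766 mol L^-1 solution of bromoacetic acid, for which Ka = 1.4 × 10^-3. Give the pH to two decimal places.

BrCH2COOH ⇌ BrCH2COO- + H+
Ka = [H+]²/(0.00766 − [H+]) = 1.4 × 10^-3
The 5% rule fails; solving [H+]² + Ka·[H+] − Ka·C₀ = 0 exactly:
[H+] = (−Ka + √(Ka² + 4·Ka·C₀))/2 = 2.65 × 10^-3 M
pH = −log[H+] = −log(2.65 × 10^-3) = 2.58

pH = 2.58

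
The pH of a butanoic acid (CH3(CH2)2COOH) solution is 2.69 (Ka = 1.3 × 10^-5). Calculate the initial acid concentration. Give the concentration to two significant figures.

[H+] = 10^(-2.69) = 2.04 × 10^-3 M = x
Ka = x²/(C₀ − x) ⇒ C₀ = x + x²/Ka
C₀ = 2.04 × 10^-3 + (2.04 × 10^-3)²/(1.3 × 10^-5) = 3.22 × 10^-1 M

C₀ = 3.2 × 10^-1 M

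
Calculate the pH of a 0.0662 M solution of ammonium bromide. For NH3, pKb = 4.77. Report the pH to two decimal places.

NH4+ is the conjugate acid of the weak base NH3.
Kb = 10^(−4.77) = 1.70 × 10^-5
Ka = Kw/Kb = 1.0×10^-14 / 1.70 × 10^-5 = 5.88 × 10^-10
Ka = [H+]²/(0.0662 − [H+]) = 5.88 × 10^-10
Since Ka ≪ C₀, [H+] ≈ √(Ka·C₀) = 6.24 × 10^-6 M.
pH = −log[H+] = −log(6.24 × 10^-6) = 5.20

pH = 5.20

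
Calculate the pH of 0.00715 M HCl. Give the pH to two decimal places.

pH = 2.15

HCl is a strong acid and dissociates completely, so [H+] = 0.00715 M.
pH = -log(0.00715) = 2.15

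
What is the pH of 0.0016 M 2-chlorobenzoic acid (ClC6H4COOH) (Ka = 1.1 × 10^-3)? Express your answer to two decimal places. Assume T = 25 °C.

pH = 3.05

ClC6H4COOH ⇌ ClC6H4COO- + H+
Ka = [H+]²/(0.0016 − [H+]) = 1.1 × 10^-3
[H+] is not negligible relative to C₀; solve [H+]² + 0.0011·[H+] − 1.76e-06 = 0.
[H+] = (−Ka + √(Ka² + 4·Ka·C₀))/2 = 8.86 × 10^-4 M
pH = −log(8.86 × 10^-4) = 3.05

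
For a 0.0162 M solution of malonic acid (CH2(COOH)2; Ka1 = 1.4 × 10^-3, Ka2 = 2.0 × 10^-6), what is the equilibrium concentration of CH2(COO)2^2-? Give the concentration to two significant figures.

2.0 × 10^-6 M

First ionization gives [H+] ≈ [CH2(COOH)COO-] = 4.11 × 10^-3 M.
Second step: Ka2 = [H+][CH2(COO)2^2-]/[CH2(COOH)COO-] ≈ [CH2(COO)2^2-] (since [H+] ≈ [CH2(COOH)COO-]).
So [CH2(COO)2^2-] ≈ Ka2.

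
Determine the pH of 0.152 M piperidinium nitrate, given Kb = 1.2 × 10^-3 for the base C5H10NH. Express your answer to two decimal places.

C5H10NH2+ is the conjugate acid of the weak base C5H10NH.
Ka = Kw/Kb = 1.0×10^-14 / 1.2 × 10^-3 = 8.33 × 10^-12
From the ICE table, Ka = [H+]²/(0.152 − [H+]) = 8.33 × 10^-12.
Since Ka ≪ C₀, [H+] ≈ √(Ka·C₀) = 1.13 × 10^-6 M.
([H+]/C₀ = 0.00074% < 5%, so the approximation holds.)
pH = −log(1.13 × 10^-6) = 5.95

pH = 5.95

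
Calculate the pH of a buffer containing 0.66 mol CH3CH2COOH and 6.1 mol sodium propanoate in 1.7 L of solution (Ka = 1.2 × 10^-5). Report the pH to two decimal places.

pH = 5.89

pKa = −log(1.2 × 10^-5) = 4.921
pH = pKa + log([A⁻]/[HA]) = 4.921 + log(6.1/0.66)
pH = 4.921 + (+0.966) = 5.89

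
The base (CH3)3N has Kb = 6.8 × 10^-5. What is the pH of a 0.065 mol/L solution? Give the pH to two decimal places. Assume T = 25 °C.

(CH3)3N + H2O ⇌ (CH3)3NH+ + OH-
Kb = x²/(0.065 − x) = 6.8 × 10^-5
Neglecting x in the denominator: x = √(6.8 × 10^-5 × 0.065) = 2.10 × 10^-3 M
(x/C₀ = 3.2% < 5%, so the approximation holds.)
pOH = 2.68, so pH = 14.00 − pOH = 11.32

pH = 11.32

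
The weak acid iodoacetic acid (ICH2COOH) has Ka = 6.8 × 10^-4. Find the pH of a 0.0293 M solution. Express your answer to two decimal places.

ICH2COOH ⇌ ICH2COO- + H+
Ka = x²/(0.0293 − x) = 6.8 × 10^-4
The 5% rule fails; solving x² + Ka·x − Ka·C₀ = 0 exactly:
x = [−0.00068 + √(0.00068² + 7.97e-05)]/2 = 4.14 × 10^-3 M
pH = −log[H+] = −log(4.14 × 10^-3) = 2.38

pH = 2.38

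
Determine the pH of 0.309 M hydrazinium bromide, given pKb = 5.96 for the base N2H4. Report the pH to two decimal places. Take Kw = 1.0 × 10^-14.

N2H5+ is the conjugate acid of the weak base N2H4.
Kb = 10^(−5.96) = 1.10 × 10^-6
Ka = Kw/Kb = 1.0×10^-14 / 1.10 × 10^-6 = 9.09 × 10^-9
From the ICE table, Ka = x²/(0.309 − x) = 9.09 × 10^-9.
Since Ka ≪ C₀, x ≈ √(Ka·C₀) = 5.30 × 10^-5 M.
(x/C₀ = 0.017% < 5%, so the approximation holds.)
pH = −log(5.30 × 10^-5) = 4.28

pH = 4.28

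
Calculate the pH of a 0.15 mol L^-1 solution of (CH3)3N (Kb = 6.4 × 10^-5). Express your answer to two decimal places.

(CH3)3N + H2O ⇌ (CH3)3NH+ + OH-
From the ICE table, Kb = [OH-]²/(0.15 − [OH-]) = 6.4 × 10^-5.
Since Kb ≪ C₀, [OH-] ≈ √(Kb·C₀) = 3.10 × 10^-3 M.
Check: 2.1% ionized — well under 5%, approximation valid.
pOH = −log(3.10 × 10^-3) = 2.51; pH = 14.00 − 2.51 = 11.49

pH = 11.49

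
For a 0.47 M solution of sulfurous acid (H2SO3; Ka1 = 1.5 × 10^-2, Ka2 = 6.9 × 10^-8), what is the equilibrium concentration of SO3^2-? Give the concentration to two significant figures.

6.9 × 10^-8 M

First ionization gives [H+] ≈ [HSO3-] = 7.68 × 10^-2 M.
Second step: Ka2 = [H+][SO3^2-]/[HSO3-] ≈ [SO3^2-] (since [H+] ≈ [HSO3-]).
So [SO3^2-] ≈ Ka2.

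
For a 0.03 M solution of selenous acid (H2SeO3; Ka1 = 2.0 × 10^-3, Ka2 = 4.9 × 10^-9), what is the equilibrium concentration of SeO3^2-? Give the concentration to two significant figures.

First ionization gives [H+] ≈ [HSeO3-] = 6.81 × 10^-3 M.
Second step: Ka2 = [H+][SeO3^2-]/[HSeO3-] ≈ [SeO3^2-] (since [H+] ≈ [HSeO3-]).
So [SeO3^2-] ≈ Ka2.

4.9 × 10^-9 M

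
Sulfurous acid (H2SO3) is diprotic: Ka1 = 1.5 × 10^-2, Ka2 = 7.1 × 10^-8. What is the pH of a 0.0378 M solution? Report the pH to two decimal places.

Since Ka1 ≫ Ka2, the first ionization dominates [H+].
Ka1 = x²/(0.0378 − x) = 1.5 × 10^-2
Solving the quadratic: x = (−Ka1 + √(Ka1² + 4·Ka1·C₀))/2 = 1.75 × 10^-2 M
pH = −log(1.75 × 10^-2) = 1.76

pH = 1.76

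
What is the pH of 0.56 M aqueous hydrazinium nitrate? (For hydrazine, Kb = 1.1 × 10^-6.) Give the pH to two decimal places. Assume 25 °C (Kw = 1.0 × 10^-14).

pH = 4.15

N2H5+ is the conjugate acid of the weak base N2H4.
Ka = Kw/Kb = 1.0×10^-14 / 1.1 × 10^-6 = 9.09 × 10^-9
Ka = x²/(0.56 − x) = 9.09 × 10^-9
Assume x ≪ 0.56: x ≈ √(9.09 × 10^-9 × 0.56) = 7.13 × 10^-5 M
pH = −log[H+] = −log(7.13 × 10^-5) = 4.15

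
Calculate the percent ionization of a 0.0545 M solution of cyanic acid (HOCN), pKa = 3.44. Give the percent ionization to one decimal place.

7.8%

HOCN ⇌ OCN- + H+; let x = [H+] at equilibrium.
Ka = 10^(−3.44) = 3.63 × 10^-4
Solve x² + 0.000363x − 1.98e-05 = 0 → x = 4.27 × 10^-3 M
Fraction ionized = 4.27 × 10^-3 / 0.0545 = 0.0783 → 7.8%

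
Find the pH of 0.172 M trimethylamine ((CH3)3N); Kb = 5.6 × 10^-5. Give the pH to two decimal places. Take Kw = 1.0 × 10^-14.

(CH3)3N + H2O ⇌ (CH3)3NH+ + OH-
From the ICE table, Kb = [OH-]²/(0.172 − [OH-]) = 5.6 × 10^-5.
Since Kb ≪ C₀, [OH-] ≈ √(Kb·C₀) = 3.10 × 10^-3 M.
pOH = 2.51, so pH = 14.00 − pOH = 11.49

pH = 11.49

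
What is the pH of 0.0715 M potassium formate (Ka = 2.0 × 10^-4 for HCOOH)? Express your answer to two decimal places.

pH = 8.28

HCOO- is the conjugate base of the weak acid HCOOH.
Kb = Kw/Ka = 1.0×10^-14 / 2.0 × 10^-4 = 5.00 × 10^-11
From the ICE table, Kb = [OH-]²/(0.0715 − [OH-]) = 5.00 × 10^-11.
Since Kb ≪ C₀, [OH-] ≈ √(Kb·C₀) = 1.89 × 10^-6 M.
([OH-]/C₀ = 0.0026% < 5%, so the approximation holds.)
pOH = −log(1.89 × 10^-6) = 5.72; pH = 14.00 − 5.72 = 8.28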